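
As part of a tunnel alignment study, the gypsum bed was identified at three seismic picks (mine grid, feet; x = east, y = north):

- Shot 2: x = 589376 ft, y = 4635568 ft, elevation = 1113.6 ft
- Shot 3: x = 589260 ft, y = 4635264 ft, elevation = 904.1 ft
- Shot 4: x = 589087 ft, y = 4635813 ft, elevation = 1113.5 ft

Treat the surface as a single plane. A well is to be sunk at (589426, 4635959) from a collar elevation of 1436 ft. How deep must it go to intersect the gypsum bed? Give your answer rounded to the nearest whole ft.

Two edge vectors: Shot 2→Shot 3 = (-116, -304, -209.5), Shot 2→Shot 4 = (-289, 245, -0.1).
Normal n = (Shot 2→Shot 3) × (Shot 2→Shot 4) = (51357.9, 60533.9, -116276).
So ∂z/∂x = −n_x/n_z = 0.44168960 and ∂z/∂y = −n_y/n_z = 0.52060528.
Intercept c from Shot 2: 1113.6 − 260321.25 − 2413301.20 = −2672508.85.
At (589426, 4635959): z_contact = 260343.3 + 2413504.8 − 2672508.85 = 1339.2 ft.
Depth below ground = 1436 − 1339.2 = 97 ft.

97 ft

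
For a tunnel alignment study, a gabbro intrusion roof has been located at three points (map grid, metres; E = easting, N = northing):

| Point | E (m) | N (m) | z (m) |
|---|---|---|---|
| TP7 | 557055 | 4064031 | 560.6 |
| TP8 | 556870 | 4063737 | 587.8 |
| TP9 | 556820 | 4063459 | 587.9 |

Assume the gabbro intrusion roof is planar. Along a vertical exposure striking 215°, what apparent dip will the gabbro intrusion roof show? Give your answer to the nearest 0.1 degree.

5.0°

Two edge vectors: TP7→TP8 = (-185, -294, 27.2), TP7→TP9 = (-235, -572, 27.3).
Normal n = (TP7→TP8) × (TP7→TP9) = (7532.2, -1341.5, 36730).
So ∂z/∂E = −n_x/n_z = −0.20507 and ∂z/∂N = −n_y/n_z = 0.03652.
Unit vector along 215° is (sin 215°, cos 215°) = (-0.5736, -0.8192).
Slope in that direction = a·(-0.5736) + b·(-0.8192) = 0.08770.
Apparent dip = arctan|0.08770| = 5.0° (true dip is 11.8°, so apparent ≤ true as expected).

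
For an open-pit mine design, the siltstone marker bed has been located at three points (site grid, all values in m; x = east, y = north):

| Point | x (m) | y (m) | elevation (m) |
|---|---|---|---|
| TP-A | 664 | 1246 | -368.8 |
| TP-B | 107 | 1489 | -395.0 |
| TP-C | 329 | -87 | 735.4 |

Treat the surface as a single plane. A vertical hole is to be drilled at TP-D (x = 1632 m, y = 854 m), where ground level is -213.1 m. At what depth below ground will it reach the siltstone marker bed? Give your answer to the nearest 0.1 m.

133.1 m

Let the plane be z = a·x + b·y + c.
TP-B−TP-A: −557a + 243b = −26.2;  TP-C−TP-A: −335a − 1333b = 1104.2.
Solving gives a = −0.283287, b = −0.757163.
Then c = -368.8 − a·664 − b·1246 = 762.73.
At (1632, 854): z_contact = −462.32 − 646.62 + 762.73 = -346.21 m.
Depth below ground = -213.1 − (-346.21) = 133.1 m.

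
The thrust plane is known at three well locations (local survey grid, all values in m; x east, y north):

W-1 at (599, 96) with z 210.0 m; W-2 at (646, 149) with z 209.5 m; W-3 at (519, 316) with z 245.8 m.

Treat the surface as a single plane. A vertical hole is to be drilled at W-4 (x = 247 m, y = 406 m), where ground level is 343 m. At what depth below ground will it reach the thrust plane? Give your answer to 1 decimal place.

49.6 m

Let the plane be z = a·x + b·y + c.
W-2−W-1: 47a + 53b = −0.5;  W-3−W-1: −80a + 220b = 35.8.
Solving gives a = −0.13768, b = 0.11266.
Then c = 210 − a·599 − b·96 = 281.66.
At (247, 406): z_contact = −34.01 + 45.74 + 281.66 = 293.39 m.
Depth below ground = 343 − 293.39 = 49.6 m.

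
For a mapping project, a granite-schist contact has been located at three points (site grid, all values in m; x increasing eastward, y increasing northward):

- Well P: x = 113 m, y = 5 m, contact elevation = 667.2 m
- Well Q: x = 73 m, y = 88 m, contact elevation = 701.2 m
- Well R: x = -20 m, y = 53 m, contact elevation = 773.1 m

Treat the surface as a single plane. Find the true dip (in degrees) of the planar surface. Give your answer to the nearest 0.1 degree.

38.2°

Two edge vectors: Well P→Well Q = (-40, 83, 34), Well P→Well R = (-133, 48, 105.9).
Normal n = (Well P→Well Q) × (Well P→Well R) = (7157.7, -286, 9119).
So ∂z/∂x = −n_x/n_z = −0.78492 and ∂z/∂y = −n_y/n_z = 0.03136.
Gradient magnitude |∇z| = √(a² + b²) = √(0.61610 + 0.00098) = 0.78555.
True dip = arctan(0.78555) = 38.2°, dipping toward E (azimuth ≈ 092°).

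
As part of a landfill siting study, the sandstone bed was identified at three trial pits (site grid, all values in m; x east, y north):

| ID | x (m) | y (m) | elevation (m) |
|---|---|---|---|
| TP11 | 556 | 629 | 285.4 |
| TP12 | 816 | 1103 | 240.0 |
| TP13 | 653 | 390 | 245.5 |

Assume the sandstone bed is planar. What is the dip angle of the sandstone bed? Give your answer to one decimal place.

Let the plane be z = a·x + b·y + c.
TP12−TP11: 260a + 474b = −45.4;  TP13−TP11: 97a − 239b = −39.9.
Solving gives a = −0.27528, b = 0.05522.
Gradient magnitude |∇z| = √(a² + b²) = √(0.07578 + 0.00305) = 0.28077.
True dip = arctan(0.28077) = 15.7°, dipping toward ESE (azimuth ≈ 101°).

15.7°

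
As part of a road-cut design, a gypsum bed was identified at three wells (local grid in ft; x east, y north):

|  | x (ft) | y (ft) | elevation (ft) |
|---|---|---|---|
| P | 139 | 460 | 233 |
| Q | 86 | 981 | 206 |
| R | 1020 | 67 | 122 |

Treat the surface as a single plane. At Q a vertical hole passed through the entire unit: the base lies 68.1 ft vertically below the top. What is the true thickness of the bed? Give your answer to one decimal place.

Two edge vectors: P→Q = (-53, 521, -27), P→R = (881, -393, -111).
Normal n = (P→Q) × (P→R) = (-68442, -29670, -438172).
So ∂z/∂x = −n_x/n_z = −0.15620 and ∂z/∂y = −n_y/n_z = −0.06771.
|∇z| = √(a²+b²) = 0.17024, so dip δ = arctan(0.17024) = 9.66°.
True thickness = vertical thickness × cos δ = 68.1 × cos 9.66° = 67.1 ft.

67.1 ft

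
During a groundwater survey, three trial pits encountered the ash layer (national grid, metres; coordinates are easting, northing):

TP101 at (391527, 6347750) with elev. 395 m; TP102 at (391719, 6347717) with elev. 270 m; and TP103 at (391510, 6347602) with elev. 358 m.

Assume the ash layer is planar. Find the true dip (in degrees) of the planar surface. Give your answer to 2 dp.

Let the plane be z = a·easting + b·northing + c.
TP102−TP101: 192a − 33b = −125;  TP103−TP101: −17a − 148b = −37.
Solving gives a = −0.59630, b = 0.31849.
Gradient magnitude |∇z| = √(a² + b²) = √(0.35557 + 0.10144) = 0.67603.
True dip = arctan(0.67603) = 34.06°, dipping toward ESE (azimuth ≈ 118°).

34.06°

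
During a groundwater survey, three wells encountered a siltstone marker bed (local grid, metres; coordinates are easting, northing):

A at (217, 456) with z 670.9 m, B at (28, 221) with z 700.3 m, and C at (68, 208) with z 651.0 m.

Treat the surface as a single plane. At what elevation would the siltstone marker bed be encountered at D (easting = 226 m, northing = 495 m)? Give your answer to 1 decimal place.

Two edge vectors: A→B = (-189, -235, 29.4), A→C = (-149, -248, -19.9).
Normal n = (A→B) × (A→C) = (11967.7, -8141.7, 11857).
So ∂z/∂easting = −n_x/n_z = −1.00934 and ∂z/∂northing = −n_y/n_z = 0.68666.
Intercept c from A: 670.9 + 219.03 − 313.12 = 576.81.
At (226, 495): z = −228.1 + 339.9 + 576.81 = 688.6 m.

688.6 m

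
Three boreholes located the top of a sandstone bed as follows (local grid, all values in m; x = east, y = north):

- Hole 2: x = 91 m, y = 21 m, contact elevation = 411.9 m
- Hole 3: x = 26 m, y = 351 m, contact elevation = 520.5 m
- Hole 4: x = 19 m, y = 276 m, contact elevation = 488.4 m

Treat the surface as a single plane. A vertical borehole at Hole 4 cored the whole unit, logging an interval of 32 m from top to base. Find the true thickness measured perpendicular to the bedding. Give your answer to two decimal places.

Let the plane be z = a·x + b·y + c.
Hole 3−Hole 2: −65a + 330b = 108.6;  Hole 4−Hole 2: −72a + 255b = 76.5.
Solving gives a = 0.34071, b = 0.39620.
|∇z| = √(a²+b²) = 0.52255, so dip δ = arctan(0.52255) = 27.59°.
True thickness = vertical thickness × cos δ = 32 × cos 27.59° = 28.36 m.

28.36 m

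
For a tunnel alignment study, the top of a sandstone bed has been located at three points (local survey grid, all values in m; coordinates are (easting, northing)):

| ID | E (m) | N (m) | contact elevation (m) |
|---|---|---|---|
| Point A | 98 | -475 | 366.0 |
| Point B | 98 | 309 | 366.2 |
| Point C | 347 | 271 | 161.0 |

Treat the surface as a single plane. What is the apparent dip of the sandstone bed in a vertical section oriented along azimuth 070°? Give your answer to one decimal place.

Let the plane be z = a·E + b·N + c.
Point B−Point A: 0a + 784b = 0.2;  Point C−Point A: 249a + 746b = −205.
Solving gives a = −0.82406, b = 0.00026.
Unit vector along 070° is (sin 70°, cos 70°) = (0.9397, 0.3420).
Slope in that direction = a·(0.9397) + b·(0.3420) = −0.77427.
Apparent dip = arctan|0.77427| = 37.7° (true dip is 39.5°, so apparent ≤ true as expected).

37.7°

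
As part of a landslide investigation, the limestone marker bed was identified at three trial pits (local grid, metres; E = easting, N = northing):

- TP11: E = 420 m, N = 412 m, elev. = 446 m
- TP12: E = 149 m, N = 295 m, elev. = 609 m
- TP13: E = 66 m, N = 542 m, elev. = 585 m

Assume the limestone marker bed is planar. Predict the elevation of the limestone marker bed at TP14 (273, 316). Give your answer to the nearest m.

543 m

Let the plane be z = a·E + b·N + c.
TP12−TP11: −271a − 117b = 163;  TP13−TP11: −354a + 130b = 139.
Solving gives a = −0.48864, b = −0.26136.
Then c = 446 − a·420 − b·412 = 758.91.
At (273, 316): z = −133.4 − 82.6 + 758.91 = 542.9 m.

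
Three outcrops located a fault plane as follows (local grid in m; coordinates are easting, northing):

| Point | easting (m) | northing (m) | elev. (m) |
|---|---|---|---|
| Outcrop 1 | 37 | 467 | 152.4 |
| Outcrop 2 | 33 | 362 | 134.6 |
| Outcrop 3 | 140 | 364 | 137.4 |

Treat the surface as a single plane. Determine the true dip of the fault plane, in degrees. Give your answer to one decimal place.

Let the plane be z = a·easting + b·northing + c.
Outcrop 2−Outcrop 1: −4a − 105b = −17.8;  Outcrop 3−Outcrop 1: 103a − 103b = −15.
Solving gives a = 0.02302, b = 0.16865.
Gradient magnitude |∇z| = √(a² + b²) = √(0.00053 + 0.02844) = 0.17021.
True dip = arctan(0.17021) = 9.7°, dipping toward S (azimuth ≈ 188°).

9.7°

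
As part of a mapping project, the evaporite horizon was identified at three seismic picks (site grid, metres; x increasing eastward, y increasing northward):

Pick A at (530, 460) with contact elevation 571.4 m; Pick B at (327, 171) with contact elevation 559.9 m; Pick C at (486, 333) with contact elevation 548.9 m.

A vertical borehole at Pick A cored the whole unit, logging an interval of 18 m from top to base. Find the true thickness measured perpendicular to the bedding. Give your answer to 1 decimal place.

Let the plane be z = a·x + b·y + c.
Pick B−Pick A: −203a − 289b = −11.5;  Pick C−Pick A: −44a − 127b = −22.5.
Solving gives a = −0.38592, b = 0.31087.
|∇z| = √(a²+b²) = 0.49555, so dip δ = arctan(0.49555) = 26.36°.
True thickness = vertical thickness × cos δ = 18 × cos 26.36° = 16.1 m.

16.1 m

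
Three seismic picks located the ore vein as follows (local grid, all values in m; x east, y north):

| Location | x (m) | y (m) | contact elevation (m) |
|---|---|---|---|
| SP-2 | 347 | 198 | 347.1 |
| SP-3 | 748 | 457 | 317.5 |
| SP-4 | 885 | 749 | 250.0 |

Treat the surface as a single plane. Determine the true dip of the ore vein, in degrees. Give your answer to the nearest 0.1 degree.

Two edge vectors: SP-2→SP-3 = (401, 259, -29.6), SP-2→SP-4 = (538, 551, -97.1).
Normal n = (SP-2→SP-3) × (SP-2→SP-4) = (-8839.3, 23012.3, 81609).
So ∂z/∂x = −n_x/n_z = 0.10831 and ∂z/∂y = −n_y/n_z = −0.28198.
Gradient magnitude |∇z| = √(a² + b²) = √(0.01173 + 0.07951) = 0.30207.
True dip = arctan(0.30207) = 16.8°, dipping toward NNW (azimuth ≈ 339°).

16.8°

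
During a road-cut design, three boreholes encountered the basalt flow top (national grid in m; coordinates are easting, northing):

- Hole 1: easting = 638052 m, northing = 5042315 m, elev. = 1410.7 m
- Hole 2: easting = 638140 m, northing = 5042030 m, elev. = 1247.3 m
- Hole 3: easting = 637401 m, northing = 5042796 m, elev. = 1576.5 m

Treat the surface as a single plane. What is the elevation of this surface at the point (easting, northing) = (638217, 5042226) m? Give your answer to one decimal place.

1389.8 m

Let the plane be z = a·easting + b·northing + c.
Hole 2−Hole 1: 88a − 285b = −163.4;  Hole 3−Hole 1: −651a + 481b = 165.8.
Solving gives a = 0.218860810, b = 0.640911408.
Then c = 1410.7 − a·638052 − b·5042315 = −3369911.08.
At (638217, 5042226): z = 139680.7 + 3231620.2 − 3369911.08 = 1389.8 m.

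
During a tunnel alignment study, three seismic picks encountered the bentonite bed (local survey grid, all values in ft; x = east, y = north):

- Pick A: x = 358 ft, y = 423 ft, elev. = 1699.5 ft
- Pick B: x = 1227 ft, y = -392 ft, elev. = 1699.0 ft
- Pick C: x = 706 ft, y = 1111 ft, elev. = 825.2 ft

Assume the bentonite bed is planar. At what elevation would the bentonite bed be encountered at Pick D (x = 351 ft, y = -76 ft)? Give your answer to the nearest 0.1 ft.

2135.2 ft

Two edge vectors: Pick A→Pick B = (869, -815, -0.5), Pick A→Pick C = (348, 688, -874.3).
Normal n = (Pick A→Pick B) × (Pick A→Pick C) = (712898.5, 759592.7, 881492).
So ∂z/∂x = −n_x/n_z = −0.808741 and ∂z/∂y = −n_y/n_z = −0.861713.
Intercept c from Pick A: 1699.5 + 289.53 + 364.50 = 2353.53.
At (351, -76): z = −283.9 + 65.5 + 2353.53 = 2135.2 ft.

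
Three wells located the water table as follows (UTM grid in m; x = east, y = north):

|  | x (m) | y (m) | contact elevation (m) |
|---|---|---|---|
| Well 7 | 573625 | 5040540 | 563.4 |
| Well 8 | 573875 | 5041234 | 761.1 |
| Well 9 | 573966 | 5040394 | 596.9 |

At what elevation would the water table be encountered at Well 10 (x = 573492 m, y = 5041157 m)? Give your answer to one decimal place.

671.4 m

Two edge vectors: Well 7→Well 8 = (250, 694, 197.7), Well 7→Well 9 = (341, -146, 33.5).
Normal n = (Well 7→Well 8) × (Well 7→Well 9) = (52113.2, 59040.7, -273154).
So ∂z/∂x = −n_x/n_z = 0.190783221 and ∂z/∂y = −n_y/n_z = 0.216144373.
Intercept c from Well 7: 563.4 − 109438.03 − 1089484.36 = −1198358.98.
At (573492, 5041157): z = 109412.7 + 1089617.7 − 1198358.98 = 671.4 m.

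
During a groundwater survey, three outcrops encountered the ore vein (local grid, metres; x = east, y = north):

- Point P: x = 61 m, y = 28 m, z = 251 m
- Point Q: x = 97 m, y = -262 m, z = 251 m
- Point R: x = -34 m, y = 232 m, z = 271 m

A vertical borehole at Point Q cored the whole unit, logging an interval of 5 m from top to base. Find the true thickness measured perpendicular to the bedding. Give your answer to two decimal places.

4.80 m

Let the plane be z = a·x + b·y + c.
Point Q−Point P: 36a − 290b = 0;  Point R−Point P: −95a + 204b = 20.
Solving gives a = −0.28704, b = −0.03563.
|∇z| = √(a²+b²) = 0.28925, so dip δ = arctan(0.28925) = 16.13°.
True thickness = vertical thickness × cos δ = 5 × cos 16.13° = 4.80 m.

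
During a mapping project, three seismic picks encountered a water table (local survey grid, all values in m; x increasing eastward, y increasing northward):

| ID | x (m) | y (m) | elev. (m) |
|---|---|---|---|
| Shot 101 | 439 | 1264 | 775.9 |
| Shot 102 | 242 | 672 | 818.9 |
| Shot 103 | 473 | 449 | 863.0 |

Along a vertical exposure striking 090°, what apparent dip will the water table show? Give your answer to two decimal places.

Two edge vectors: Shot 101→Shot 102 = (-197, -592, 43), Shot 101→Shot 103 = (34, -815, 87.1).
Normal n = (Shot 101→Shot 102) × (Shot 101→Shot 103) = (-16518.2, 18620.7, 180683).
So ∂z/∂x = −n_x/n_z = 0.09142 and ∂z/∂y = −n_y/n_z = −0.10306.
Unit vector along 090° is (sin 90°, cos 90°) = (1.0000, 0.0000).
Slope in that direction = a·(1.0000) + b·(0.0000) = 0.09142.
Apparent dip = arctan|0.09142| = 5.22° (true dip is 7.8°, so apparent ≤ true as expected).

5.22°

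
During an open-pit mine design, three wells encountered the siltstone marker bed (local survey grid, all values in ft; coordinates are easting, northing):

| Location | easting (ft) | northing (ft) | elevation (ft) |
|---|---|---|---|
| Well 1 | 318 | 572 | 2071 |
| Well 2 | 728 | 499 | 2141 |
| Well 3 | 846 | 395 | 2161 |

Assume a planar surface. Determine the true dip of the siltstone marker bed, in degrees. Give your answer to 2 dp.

Let the plane be z = a·easting + b·northing + c.
Well 2−Well 1: 410a − 73b = 70;  Well 3−Well 1: 528a − 177b = 90.
Solving gives a = 0.17105, b = 0.00176.
Gradient magnitude |∇z| = √(a² + b²) = √(0.02926 + 0.00000) = 0.17105.
True dip = arctan(0.17105) = 9.71°, dipping toward W (azimuth ≈ 269°).

9.71°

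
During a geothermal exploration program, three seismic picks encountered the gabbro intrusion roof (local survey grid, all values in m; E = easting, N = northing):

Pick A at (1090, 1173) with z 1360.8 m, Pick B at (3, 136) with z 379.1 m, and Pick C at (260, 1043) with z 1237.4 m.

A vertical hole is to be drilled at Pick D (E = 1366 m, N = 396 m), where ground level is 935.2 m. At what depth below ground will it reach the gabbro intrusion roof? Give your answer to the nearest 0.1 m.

Let the plane be z = a·E + b·N + c.
Pick B−Pick A: −1087a − 1037b = −981.7;  Pick C−Pick A: −830a − 130b = −123.4.
Solving gives a = 0.000479, b = 0.946171.
Then c = 1360.8 − a·1090 − b·1173 = 250.42.
At (1366, 396): z_contact = 0.65 + 374.68 + 250.42 = 625.76 m.
Depth below ground = 935.2 − 625.76 = 309.4 m.

309.4 m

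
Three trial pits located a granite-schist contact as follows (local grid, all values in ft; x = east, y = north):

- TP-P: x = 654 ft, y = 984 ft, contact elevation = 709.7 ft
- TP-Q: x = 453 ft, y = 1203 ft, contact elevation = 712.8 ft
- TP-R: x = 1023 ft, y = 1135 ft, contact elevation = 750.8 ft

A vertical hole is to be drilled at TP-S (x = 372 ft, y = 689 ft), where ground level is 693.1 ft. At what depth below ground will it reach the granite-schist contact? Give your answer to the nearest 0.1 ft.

Let the plane be z = a·x + b·y + c.
TP-Q−TP-P: −201a + 219b = 3.1;  TP-R−TP-P: 369a + 151b = 41.1.
Solving gives a = 0.076760, b = 0.084606.
Then c = 709.7 − a·654 − b·984 = 576.25.
At (372, 689): z_contact = 28.55 + 58.29 + 576.25 = 663.09 ft.
Depth below ground = 693.1 − 663.09 = 30.0 ft.

30.0 ft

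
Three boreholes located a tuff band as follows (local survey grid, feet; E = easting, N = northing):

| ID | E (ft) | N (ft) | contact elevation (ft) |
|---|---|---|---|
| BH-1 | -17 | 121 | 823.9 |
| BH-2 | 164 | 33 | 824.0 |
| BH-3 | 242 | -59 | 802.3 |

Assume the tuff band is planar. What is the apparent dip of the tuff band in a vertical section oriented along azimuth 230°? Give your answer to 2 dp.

Let the plane be z = a·E + b·N + c.
BH-2−BH-1: 181a − 88b = 0.1;  BH-3−BH-1: 259a − 180b = −21.6.
Solving gives a = 0.19604, b = 0.40207.
Unit vector along 230° is (sin 230°, cos 230°) = (-0.7660, -0.6428).
Slope in that direction = a·(-0.7660) + b·(-0.6428) = −0.40862.
Apparent dip = arctan|0.40862| = 22.23° (true dip is 24.1°, so apparent ≤ true as expected).

22.23°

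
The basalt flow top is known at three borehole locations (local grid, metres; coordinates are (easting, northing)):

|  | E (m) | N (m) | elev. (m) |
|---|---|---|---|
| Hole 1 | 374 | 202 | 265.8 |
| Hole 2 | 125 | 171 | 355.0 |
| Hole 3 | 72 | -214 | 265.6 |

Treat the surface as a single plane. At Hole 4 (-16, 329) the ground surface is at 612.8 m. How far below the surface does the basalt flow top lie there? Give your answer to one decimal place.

157.0 m

Two edge vectors: Hole 1→Hole 2 = (-249, -31, 89.2), Hole 1→Hole 3 = (-302, -416, -0.2).
Normal n = (Hole 1→Hole 2) × (Hole 1→Hole 3) = (37113.4, -26988.2, 94222).
So ∂z/∂E = −n_x/n_z = −0.39389 and ∂z/∂N = −n_y/n_z = 0.28643.
Intercept c from Hole 1: 265.8 + 147.32 − 57.86 = 355.26.
At (-16, 329): z_contact = 6.30 + 94.24 + 355.26 = 455.80 m.
Depth below ground = 612.8 − 455.80 = 157.0 m.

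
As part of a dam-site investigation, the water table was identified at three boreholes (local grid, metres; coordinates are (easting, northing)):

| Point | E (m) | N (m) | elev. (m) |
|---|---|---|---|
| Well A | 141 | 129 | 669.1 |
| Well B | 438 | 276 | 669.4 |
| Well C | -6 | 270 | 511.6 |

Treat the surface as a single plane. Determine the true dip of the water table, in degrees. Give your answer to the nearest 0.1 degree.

Two edge vectors: Well A→Well B = (297, 147, 0.3), Well A→Well C = (-147, 141, -157.5).
Normal n = (Well A→Well B) × (Well A→Well C) = (-23194.8, 46733.4, 63486).
So ∂z/∂E = −n_x/n_z = 0.36535 and ∂z/∂N = −n_y/n_z = −0.73612.
Gradient magnitude |∇z| = √(a² + b²) = √(0.13348 + 0.54187) = 0.82180.
True dip = arctan(0.82180) = 39.4°, dipping toward NNW (azimuth ≈ 334°).

39.4°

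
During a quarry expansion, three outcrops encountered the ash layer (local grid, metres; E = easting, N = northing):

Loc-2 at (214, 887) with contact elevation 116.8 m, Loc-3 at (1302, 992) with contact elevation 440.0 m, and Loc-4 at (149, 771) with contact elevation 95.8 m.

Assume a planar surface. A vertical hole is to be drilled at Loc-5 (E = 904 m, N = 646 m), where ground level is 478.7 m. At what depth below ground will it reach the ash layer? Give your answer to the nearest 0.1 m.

161.7 m

Two edge vectors: Loc-2→Loc-3 = (1088, 105, 323.2), Loc-2→Loc-4 = (-65, -116, -21).
Normal n = (Loc-2→Loc-3) × (Loc-2→Loc-4) = (35286.2, 1840, -119383).
So ∂z/∂E = −n_x/n_z = 0.295571 and ∂z/∂N = −n_y/n_z = 0.015413.
Intercept c from Loc-2: 116.8 − 63.25 − 13.67 = 39.88.
At (904, 646): z_contact = 267.20 + 9.96 + 39.88 = 317.03 m.
Depth below ground = 478.7 − 317.03 = 161.7 m.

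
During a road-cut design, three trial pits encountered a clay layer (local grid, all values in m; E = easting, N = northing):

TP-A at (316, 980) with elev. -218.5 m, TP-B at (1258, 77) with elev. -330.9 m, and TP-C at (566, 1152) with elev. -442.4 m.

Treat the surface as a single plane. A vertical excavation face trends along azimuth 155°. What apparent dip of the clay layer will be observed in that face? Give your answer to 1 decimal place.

Let the plane be z = a·E + b·N + c.
TP-B−TP-A: 942a − 903b = −112.4;  TP-C−TP-A: 250a + 172b = −223.9.
Solving gives a = −0.57125, b = −0.47144.
Unit vector along 155° is (sin 155°, cos 155°) = (0.4226, -0.9063).
Slope in that direction = a·(0.4226) + b·(-0.9063) = 0.18585.
Apparent dip = arctan|0.18585| = 10.5° (true dip is 36.5°, so apparent ≤ true as expected).

10.5°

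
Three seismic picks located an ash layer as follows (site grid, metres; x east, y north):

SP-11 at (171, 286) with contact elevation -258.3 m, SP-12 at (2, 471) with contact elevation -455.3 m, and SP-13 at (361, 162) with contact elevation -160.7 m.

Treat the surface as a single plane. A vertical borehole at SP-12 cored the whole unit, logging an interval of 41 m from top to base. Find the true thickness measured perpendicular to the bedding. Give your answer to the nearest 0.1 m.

Two edge vectors: SP-11→SP-12 = (-169, 185, -197), SP-11→SP-13 = (190, -124, 97.6).
Normal n = (SP-11→SP-12) × (SP-11→SP-13) = (-6372, -20935.6, -14194).
So ∂z/∂x = −n_x/n_z = −0.44892 and ∂z/∂y = −n_y/n_z = −1.47496.
|∇z| = √(a²+b²) = 1.54177, so dip δ = arctan(1.54177) = 57.03°.
True thickness = vertical thickness × cos δ = 41 × cos 57.03° = 22.3 m.

22.3 m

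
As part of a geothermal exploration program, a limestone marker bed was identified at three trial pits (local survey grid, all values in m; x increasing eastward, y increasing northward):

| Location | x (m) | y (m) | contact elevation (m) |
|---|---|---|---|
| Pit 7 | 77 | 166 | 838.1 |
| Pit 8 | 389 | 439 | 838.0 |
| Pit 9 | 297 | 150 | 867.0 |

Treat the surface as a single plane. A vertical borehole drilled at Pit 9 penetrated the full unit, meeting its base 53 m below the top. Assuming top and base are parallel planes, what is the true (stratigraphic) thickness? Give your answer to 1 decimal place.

52.1 m

Let the plane be z = a·x + b·y + c.
Pit 8−Pit 7: 312a + 273b = −0.1;  Pit 9−Pit 7: 220a − 16b = 28.9.
Solving gives a = 0.12126, b = −0.13895.
|∇z| = √(a²+b²) = 0.18442, so dip δ = arctan(0.18442) = 10.45°.
True thickness = vertical thickness × cos δ = 53 × cos 10.45° = 52.1 m.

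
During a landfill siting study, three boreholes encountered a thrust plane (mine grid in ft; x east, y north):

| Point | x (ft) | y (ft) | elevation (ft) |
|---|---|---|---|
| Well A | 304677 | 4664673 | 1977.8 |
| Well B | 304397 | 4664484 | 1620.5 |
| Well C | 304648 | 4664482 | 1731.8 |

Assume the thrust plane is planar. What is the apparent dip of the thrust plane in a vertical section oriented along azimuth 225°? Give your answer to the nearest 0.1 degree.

Let the plane be z = a·x + b·y + c.
Well B−Well A: −280a − 189b = −357.3;  Well C−Well A: −29a − 191b = −246.
Solving gives a = 0.45314, b = 1.21916.
Unit vector along 225° is (sin 225°, cos 225°) = (-0.7071, -0.7071).
Slope in that direction = a·(-0.7071) + b·(-0.7071) = −1.18249.
Apparent dip = arctan|1.18249| = 49.8° (true dip is 52.4°, so apparent ≤ true as expected).

49.8°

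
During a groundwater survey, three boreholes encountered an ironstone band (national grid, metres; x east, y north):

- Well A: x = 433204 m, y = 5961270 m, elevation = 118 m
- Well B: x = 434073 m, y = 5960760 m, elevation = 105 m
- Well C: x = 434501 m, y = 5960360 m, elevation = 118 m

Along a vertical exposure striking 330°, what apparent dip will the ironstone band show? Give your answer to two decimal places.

Let the plane be z = a·x + b·y + c.
Well B−Well A: 869a − 510b = −13;  Well C−Well A: 1297a − 910b = 0.
Solving gives a = −0.09148, b = −0.13038.
Unit vector along 330° is (sin 330°, cos 330°) = (-0.5000, 0.8660).
Slope in that direction = a·(-0.5000) + b·(0.8660) = −0.06717.
Apparent dip = arctan|0.06717| = 3.84° (true dip is 9.0°, so apparent ≤ true as expected).

3.84°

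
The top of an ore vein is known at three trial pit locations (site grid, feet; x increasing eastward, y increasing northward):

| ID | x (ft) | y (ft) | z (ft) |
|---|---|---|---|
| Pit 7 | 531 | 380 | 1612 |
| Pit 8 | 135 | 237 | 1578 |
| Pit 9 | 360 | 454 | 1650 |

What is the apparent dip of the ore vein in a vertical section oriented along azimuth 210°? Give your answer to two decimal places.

Let the plane be z = a·x + b·y + c.
Pit 8−Pit 7: −396a − 143b = −34;  Pit 9−Pit 7: −171a + 74b = 38.
Solving gives a = −0.05428, b = 0.38808.
Unit vector along 210° is (sin 210°, cos 210°) = (-0.5000, -0.8660).
Slope in that direction = a·(-0.5000) + b·(-0.8660) = −0.30895.
Apparent dip = arctan|0.30895| = 17.17° (true dip is 21.4°, so apparent ≤ true as expected).

17.17°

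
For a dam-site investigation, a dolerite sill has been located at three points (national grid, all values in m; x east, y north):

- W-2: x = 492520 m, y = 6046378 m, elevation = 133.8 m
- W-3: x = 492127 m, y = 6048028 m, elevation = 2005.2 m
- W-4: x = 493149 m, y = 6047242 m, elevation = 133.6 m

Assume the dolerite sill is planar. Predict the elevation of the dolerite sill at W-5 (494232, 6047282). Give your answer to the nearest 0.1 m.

Let the plane be z = a·x + b·y + c.
W-3−W-2: −393a + 1650b = 1871.4;  W-4−W-2: 629a + 864b = −0.2.
Solving gives a = −1.174108648, b = 0.854530486.
Then c = 133.8 − a·492520 − b·6046378 = −4588408.54.
At (494232, 6047282): z = −580282.1 + 5167586.8 − 4588408.54 = -1103.8 m.

-1103.8 m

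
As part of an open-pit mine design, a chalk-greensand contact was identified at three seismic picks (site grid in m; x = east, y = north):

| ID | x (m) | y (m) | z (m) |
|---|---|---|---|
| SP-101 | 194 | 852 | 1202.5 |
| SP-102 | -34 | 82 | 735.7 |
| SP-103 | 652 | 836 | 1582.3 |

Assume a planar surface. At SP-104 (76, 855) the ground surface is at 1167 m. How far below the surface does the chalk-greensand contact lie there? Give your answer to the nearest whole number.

Two edge vectors: SP-101→SP-102 = (-228, -770, -466.8), SP-101→SP-103 = (458, -16, 379.8).
Normal n = (SP-101→SP-102) × (SP-101→SP-103) = (-299914.8, -127200, 356308).
So ∂z/∂x = −n_x/n_z = 0.84173 and ∂z/∂y = −n_y/n_z = 0.35699.
Intercept c from SP-101: 1202.5 − 163.30 − 304.16 = 735.05.
At (76, 855): z_contact = 64.0 + 305.2 + 735.05 = 1104.2 m.
Depth below ground = 1167 − 1104.2 = 63 m.

63 m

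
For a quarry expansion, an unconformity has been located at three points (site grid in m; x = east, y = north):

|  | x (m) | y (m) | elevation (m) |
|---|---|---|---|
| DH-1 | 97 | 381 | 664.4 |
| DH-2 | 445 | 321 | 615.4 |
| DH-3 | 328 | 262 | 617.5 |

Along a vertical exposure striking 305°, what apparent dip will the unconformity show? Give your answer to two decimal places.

Let the plane be z = a·x + b·y + c.
DH-2−DH-1: 348a − 60b = −49;  DH-3−DH-1: 231a − 119b = −46.9.
Solving gives a = −0.10950, b = 0.18155.
Unit vector along 305° is (sin 305°, cos 305°) = (-0.8192, 0.5736).
Slope in that direction = a·(-0.8192) + b·(0.5736) = 0.19383.
Apparent dip = arctan|0.19383| = 10.97° (true dip is 12.0°, so apparent ≤ true as expected).

10.97°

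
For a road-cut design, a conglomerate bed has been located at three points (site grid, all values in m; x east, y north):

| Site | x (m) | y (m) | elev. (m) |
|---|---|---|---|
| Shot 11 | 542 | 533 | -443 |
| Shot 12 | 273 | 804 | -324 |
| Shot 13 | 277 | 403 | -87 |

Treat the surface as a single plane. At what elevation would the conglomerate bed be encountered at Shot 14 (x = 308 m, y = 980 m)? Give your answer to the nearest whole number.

Two edge vectors: Shot 11→Shot 12 = (-269, 271, 119), Shot 11→Shot 13 = (-265, -130, 356).
Normal n = (Shot 11→Shot 12) × (Shot 11→Shot 13) = (111946, 64229, 106785).
So ∂z/∂x = −n_x/n_z = −1.04833 and ∂z/∂y = −n_y/n_z = −0.60148.
Intercept c from Shot 11: -443 + 568.20 + 320.59 = 445.78.
At (308, 980): z = −322.9 − 589.5 + 445.78 = -466.6 m.

-467 m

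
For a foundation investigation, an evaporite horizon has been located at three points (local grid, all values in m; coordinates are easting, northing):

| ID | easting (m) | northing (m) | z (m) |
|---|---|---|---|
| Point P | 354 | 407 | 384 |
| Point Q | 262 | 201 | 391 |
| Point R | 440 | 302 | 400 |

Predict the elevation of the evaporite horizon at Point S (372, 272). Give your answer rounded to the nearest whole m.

Let the plane be z = a·easting + b·northing + c.
Point Q−Point P: −92a − 206b = 7;  Point R−Point P: 86a − 105b = 16.
Solving gives a = 0.09355, b = −0.07576.
Then c = 384 − a·354 − b·407 = 381.72.
At (372, 272): z = 34.8 − 20.6 + 381.72 = 395.9 m.

396 m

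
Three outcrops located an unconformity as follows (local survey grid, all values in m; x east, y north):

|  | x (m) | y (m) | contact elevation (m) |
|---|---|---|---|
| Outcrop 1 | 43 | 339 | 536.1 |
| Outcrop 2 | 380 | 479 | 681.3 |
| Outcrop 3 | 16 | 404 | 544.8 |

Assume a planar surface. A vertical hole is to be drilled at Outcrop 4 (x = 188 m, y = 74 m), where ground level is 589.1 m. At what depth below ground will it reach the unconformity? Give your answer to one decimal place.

77.3 m

Two edge vectors: Outcrop 1→Outcrop 2 = (337, 140, 145.2), Outcrop 1→Outcrop 3 = (-27, 65, 8.7).
Normal n = (Outcrop 1→Outcrop 2) × (Outcrop 1→Outcrop 3) = (-8220, -6852.3, 25685).
So ∂z/∂x = −n_x/n_z = 0.32003 and ∂z/∂y = −n_y/n_z = 0.26678.
Intercept c from Outcrop 1: 536.1 − 13.76 − 90.44 = 431.90.
At (188, 74): z_contact = 60.17 + 19.74 + 431.90 = 511.81 m.
Depth below ground = 589.1 − 511.81 = 77.3 m.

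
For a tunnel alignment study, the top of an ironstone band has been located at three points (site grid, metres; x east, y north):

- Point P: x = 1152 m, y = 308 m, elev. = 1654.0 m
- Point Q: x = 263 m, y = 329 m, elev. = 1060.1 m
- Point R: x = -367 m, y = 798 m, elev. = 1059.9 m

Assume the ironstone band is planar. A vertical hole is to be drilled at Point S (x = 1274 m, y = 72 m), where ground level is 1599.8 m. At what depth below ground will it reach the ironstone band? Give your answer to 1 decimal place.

80.2 m

Let the plane be z = a·x + b·y + c.
Point Q−Point P: −889a + 21b = −593.9;  Point R−Point P: −1519a + 490b = −594.1.
Solving gives a = 0.689936, b = 0.926354.
Then c = 1654 − a·1152 − b·308 = 573.88.
At (1274, 72): z_contact = 878.98 + 66.70 + 573.88 = 1519.55 m.
Depth below ground = 1599.8 − 1519.55 = 80.2 m.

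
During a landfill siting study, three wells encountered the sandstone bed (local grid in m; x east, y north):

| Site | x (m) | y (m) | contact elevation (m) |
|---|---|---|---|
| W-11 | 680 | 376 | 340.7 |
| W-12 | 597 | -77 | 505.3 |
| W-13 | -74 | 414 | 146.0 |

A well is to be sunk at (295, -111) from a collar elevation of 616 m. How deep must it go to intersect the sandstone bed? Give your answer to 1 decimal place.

168.7 m

Two edge vectors: W-11→W-12 = (-83, -453, 164.6), W-11→W-13 = (-754, 38, -194.7).
Normal n = (W-11→W-12) × (W-11→W-13) = (81944.3, -140268.5, -344716).
So ∂z/∂x = −n_x/n_z = 0.23772 and ∂z/∂y = −n_y/n_z = −0.40691.
Intercept c from W-11: 340.7 − 161.65 + 153.00 = 332.05.
At (295, -111): z_contact = 70.13 + 45.17 + 332.05 = 447.34 m.
Depth below ground = 616 − 447.34 = 168.7 m.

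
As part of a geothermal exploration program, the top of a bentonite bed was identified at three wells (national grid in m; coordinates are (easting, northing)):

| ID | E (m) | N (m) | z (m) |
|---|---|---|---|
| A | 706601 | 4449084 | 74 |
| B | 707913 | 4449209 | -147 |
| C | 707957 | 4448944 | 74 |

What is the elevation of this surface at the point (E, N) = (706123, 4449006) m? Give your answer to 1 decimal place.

Let the plane be z = a·E + b·N + c.
B−A: 1312a + 125b = −221;  C−A: 1356a − 140b = 0.
Solving gives a = −0.087604055, b = −0.848507843.
Then c = 74 − a·706601 − b·4449084 = 3837057.78.
At (706123, 4449006): z = −61859.2 − 3775016.5 + 3837057.78 = 182.1 m.

182.1 m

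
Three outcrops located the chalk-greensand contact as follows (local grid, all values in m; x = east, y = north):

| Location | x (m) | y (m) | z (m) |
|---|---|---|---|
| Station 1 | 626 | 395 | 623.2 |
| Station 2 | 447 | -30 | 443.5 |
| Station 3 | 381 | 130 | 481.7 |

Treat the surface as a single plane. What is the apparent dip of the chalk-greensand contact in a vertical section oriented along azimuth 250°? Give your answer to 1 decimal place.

Two edge vectors: Station 1→Station 2 = (-179, -425, -179.7), Station 1→Station 3 = (-245, -265, -141.5).
Normal n = (Station 1→Station 2) × (Station 1→Station 3) = (12517, 18698, -56690).
So ∂z/∂x = −n_x/n_z = 0.22080 and ∂z/∂y = −n_y/n_z = 0.32983.
Unit vector along 250° is (sin 250°, cos 250°) = (-0.9397, -0.3420).
Slope in that direction = a·(-0.9397) + b·(-0.3420) = −0.32029.
Apparent dip = arctan|0.32029| = 17.8° (true dip is 21.6°, so apparent ≤ true as expected).

17.8°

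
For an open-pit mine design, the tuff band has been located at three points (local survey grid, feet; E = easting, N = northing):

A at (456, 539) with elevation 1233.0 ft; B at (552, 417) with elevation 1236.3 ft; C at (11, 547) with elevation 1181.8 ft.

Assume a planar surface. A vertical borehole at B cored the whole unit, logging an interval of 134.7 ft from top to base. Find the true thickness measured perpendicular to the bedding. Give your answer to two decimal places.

Let the plane be z = a·E + b·N + c.
B−A: 96a − 122b = 3.3;  C−A: −445a + 8b = −51.2.
Solving gives a = 0.11621, b = 0.06440.
|∇z| = √(a²+b²) = 0.13286, so dip δ = arctan(0.13286) = 7.57°.
True thickness = vertical thickness × cos δ = 134.7 × cos 7.57° = 133.53 ft.

133.53 ft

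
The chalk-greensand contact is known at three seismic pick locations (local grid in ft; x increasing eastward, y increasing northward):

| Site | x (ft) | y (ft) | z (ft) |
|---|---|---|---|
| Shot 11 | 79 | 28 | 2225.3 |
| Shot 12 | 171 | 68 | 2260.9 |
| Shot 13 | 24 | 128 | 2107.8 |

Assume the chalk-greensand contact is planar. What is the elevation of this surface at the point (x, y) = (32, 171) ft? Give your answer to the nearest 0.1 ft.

2080.2 ft

Two edge vectors: Shot 11→Shot 12 = (92, 40, 35.6), Shot 11→Shot 13 = (-55, 100, -117.5).
Normal n = (Shot 11→Shot 12) × (Shot 11→Shot 13) = (-8260, 8852, 11400).
So ∂z/∂x = −n_x/n_z = 0.72456 and ∂z/∂y = −n_y/n_z = −0.77649.
Intercept c from Shot 11: 2225.3 − 57.24 + 21.74 = 2189.80.
At (32, 171): z = 23.2 − 132.8 + 2189.80 = 2080.2 ft.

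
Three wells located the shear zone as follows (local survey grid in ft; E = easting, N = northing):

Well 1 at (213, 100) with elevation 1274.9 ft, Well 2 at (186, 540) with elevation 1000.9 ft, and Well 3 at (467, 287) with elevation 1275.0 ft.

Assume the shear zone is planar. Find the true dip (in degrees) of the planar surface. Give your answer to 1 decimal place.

36.5°

Two edge vectors: Well 1→Well 2 = (-27, 440, -274), Well 1→Well 3 = (254, 187, 0.1).
Normal n = (Well 1→Well 2) × (Well 1→Well 3) = (51282, -69593.3, -116809).
So ∂z/∂E = −n_x/n_z = 0.43902 and ∂z/∂N = −n_y/n_z = −0.59579.
Gradient magnitude |∇z| = √(a² + b²) = √(0.19274 + 0.35496) = 0.74007.
True dip = arctan(0.74007) = 36.5°, dipping toward NW (azimuth ≈ 324°).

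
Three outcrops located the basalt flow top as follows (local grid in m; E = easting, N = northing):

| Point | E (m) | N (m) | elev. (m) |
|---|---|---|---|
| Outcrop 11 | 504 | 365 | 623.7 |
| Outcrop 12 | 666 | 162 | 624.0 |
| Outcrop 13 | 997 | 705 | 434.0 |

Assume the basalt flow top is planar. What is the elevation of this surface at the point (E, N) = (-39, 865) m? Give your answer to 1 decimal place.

Two edge vectors: Outcrop 11→Outcrop 12 = (162, -203, 0.3), Outcrop 11→Outcrop 13 = (493, 340, -189.7).
Normal n = (Outcrop 11→Outcrop 12) × (Outcrop 11→Outcrop 13) = (38407.1, 30879.3, 155159).
So ∂z/∂E = −n_x/n_z = −0.24753 and ∂z/∂N = −n_y/n_z = −0.19902.
Intercept c from Outcrop 11: 623.7 + 124.76 + 72.64 = 821.10.
At (-39, 865): z = 9.7 − 172.1 + 821.10 = 658.6 m.

658.6 m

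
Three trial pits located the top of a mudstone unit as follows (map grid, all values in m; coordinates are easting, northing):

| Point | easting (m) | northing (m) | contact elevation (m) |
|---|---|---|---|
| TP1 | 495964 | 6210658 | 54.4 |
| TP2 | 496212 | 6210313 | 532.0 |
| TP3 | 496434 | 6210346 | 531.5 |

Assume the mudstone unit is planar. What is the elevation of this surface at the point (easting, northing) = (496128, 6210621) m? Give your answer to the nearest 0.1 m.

130.9 m

Two edge vectors: TP1→TP2 = (248, -345, 477.6), TP1→TP3 = (470, -312, 477.1).
Normal n = (TP1→TP2) × (TP1→TP3) = (-15588.3, 106151.2, 84774).
So ∂z/∂easting = −n_x/n_z = 0.183880671 and ∂z/∂northing = −n_y/n_z = −1.252166938.
Intercept c from TP1: 54.4 − 91198.19 + 7776780.61 = 7685636.82.
At (496128, 6210621): z = 91228.3 − 7776734.3 + 7685636.82 = 130.9 m.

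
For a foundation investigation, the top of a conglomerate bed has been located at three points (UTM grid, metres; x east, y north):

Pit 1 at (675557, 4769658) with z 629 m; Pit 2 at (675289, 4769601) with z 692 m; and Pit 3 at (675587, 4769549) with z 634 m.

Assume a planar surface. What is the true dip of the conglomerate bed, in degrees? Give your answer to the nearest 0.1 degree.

Let the plane be z = a·x + b·y + c.
Pit 2−Pit 1: −268a − 57b = 63;  Pit 3−Pit 1: 30a − 109b = 5.
Solving gives a = −0.21286, b = −0.10446.
Gradient magnitude |∇z| = √(a² + b²) = √(0.04531 + 0.01091) = 0.23711.
True dip = arctan(0.23711) = 13.3°, dipping toward ENE (azimuth ≈ 064°).

13.3°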